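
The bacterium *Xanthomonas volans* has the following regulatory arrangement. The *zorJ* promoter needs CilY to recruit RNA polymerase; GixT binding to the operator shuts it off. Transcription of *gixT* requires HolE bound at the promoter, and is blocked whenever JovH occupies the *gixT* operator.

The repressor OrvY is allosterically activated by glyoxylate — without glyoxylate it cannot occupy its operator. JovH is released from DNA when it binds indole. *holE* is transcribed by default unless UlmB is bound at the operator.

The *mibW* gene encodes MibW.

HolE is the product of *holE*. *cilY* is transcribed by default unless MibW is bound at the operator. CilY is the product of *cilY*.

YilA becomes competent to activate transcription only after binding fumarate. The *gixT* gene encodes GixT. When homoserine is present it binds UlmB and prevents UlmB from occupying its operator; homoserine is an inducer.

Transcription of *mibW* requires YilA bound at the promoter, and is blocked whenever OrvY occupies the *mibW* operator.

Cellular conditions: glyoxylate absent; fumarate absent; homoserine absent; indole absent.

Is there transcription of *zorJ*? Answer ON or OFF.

Homoserine is absent, so UlmB is active.
With repressor UlmB bound, *holE* is not transcribed.
So HolE is not produced.
Indole is absent, so JovH is active.
With repressor JovH bound, *gixT* is not transcribed.
So GixT is not produced.
Fumarate is absent, so YilA is inactive.
Glyoxylate is absent, so OrvY is inactive.
Required activator YilA is absent, so *mibW* is not transcribed.
So MibW is not produced.
With no repressor bound, *cilY* is transcribed.
So CilY is produced and active.
No repressor is bound and CilY is active, so *zorJ* is transcribed.

ON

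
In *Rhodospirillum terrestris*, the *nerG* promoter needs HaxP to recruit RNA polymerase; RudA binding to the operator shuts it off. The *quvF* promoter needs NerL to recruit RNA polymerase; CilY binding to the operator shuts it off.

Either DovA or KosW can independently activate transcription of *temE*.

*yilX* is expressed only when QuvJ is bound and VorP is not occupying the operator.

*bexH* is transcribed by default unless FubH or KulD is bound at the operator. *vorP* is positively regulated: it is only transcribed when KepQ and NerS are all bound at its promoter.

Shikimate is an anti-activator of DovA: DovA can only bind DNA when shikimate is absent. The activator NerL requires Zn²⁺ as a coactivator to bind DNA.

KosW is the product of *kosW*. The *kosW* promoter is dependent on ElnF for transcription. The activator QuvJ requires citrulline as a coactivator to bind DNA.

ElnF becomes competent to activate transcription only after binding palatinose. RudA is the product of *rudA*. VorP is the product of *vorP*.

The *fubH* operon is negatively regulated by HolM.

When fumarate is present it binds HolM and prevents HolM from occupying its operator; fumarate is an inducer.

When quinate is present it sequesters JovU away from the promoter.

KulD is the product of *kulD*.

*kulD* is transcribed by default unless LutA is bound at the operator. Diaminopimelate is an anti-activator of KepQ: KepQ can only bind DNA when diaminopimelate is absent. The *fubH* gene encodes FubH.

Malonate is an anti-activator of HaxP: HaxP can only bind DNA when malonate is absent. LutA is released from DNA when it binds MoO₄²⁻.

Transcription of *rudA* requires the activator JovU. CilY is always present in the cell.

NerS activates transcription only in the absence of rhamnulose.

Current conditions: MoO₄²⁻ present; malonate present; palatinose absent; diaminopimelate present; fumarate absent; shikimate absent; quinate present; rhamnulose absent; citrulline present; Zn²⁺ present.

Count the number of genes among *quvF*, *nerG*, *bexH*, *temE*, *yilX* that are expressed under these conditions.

2

Zn²⁺ is present, so NerL is active.
CilY is produced constitutively and is active.
With repressor CilY bound, *quvF* is not transcribed.
→ *quvF* is OFF.
Malonate is present, so HaxP is inactive.
Quinate is present, so JovU is inactive.
Required activator JovU is absent, so *rudA* is not transcribed.
So RudA is not produced.
Required activator HaxP is absent, so *nerG* is not transcribed.
→ *nerG* is OFF.
Fumarate is absent, so HolM is active.
With repressor HolM bound, *fubH* is not transcribed.
So FubH is not produced.
MoO₄²⁻ is present, so LutA is inactive.
With no repressor bound, *kulD* is transcribed.
So KulD is produced and active.
With repressor KulD bound, *bexH* is not transcribed.
→ *bexH* is OFF.
Shikimate is absent, so DovA is active.
Palatinose is absent, so ElnF is inactive.
Required activator ElnF is absent, so *kosW* is not transcribed.
So KosW is not produced.
Activator DovA is present, so *temE* is transcribed.
→ *temE* is ON.
Citrulline is present, so QuvJ is active.
Diaminopimelate is present, so KepQ is inactive.
Rhamnulose is absent, so NerS is active.
Required activator KepQ is absent, so *vorP* is not transcribed.
So VorP is not produced.
No repressor is bound and QuvJ is active, so *yilX* is transcribed.
→ *yilX* is ON.
2 of the 5 genes are transcribed.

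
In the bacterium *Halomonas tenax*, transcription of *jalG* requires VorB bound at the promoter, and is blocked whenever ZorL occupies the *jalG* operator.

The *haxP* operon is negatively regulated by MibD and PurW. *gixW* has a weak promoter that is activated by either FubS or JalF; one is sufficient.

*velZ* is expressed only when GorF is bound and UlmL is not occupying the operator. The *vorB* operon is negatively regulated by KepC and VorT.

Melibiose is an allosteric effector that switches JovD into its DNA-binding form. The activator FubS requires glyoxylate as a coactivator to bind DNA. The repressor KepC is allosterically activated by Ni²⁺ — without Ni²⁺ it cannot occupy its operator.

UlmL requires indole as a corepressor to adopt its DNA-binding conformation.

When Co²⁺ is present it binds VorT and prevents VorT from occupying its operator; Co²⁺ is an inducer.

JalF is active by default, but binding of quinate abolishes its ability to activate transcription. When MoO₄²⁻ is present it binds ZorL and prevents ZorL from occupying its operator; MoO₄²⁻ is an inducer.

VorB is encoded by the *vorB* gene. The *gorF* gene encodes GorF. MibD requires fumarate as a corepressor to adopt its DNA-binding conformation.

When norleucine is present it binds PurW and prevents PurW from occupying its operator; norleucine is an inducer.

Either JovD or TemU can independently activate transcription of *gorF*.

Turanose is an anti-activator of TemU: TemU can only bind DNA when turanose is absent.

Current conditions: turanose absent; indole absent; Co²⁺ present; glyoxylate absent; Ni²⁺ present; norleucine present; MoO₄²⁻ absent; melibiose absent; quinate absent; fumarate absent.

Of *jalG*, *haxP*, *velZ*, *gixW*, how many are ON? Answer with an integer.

3

MoO₄²⁻ is absent, so ZorL is active.
Ni²⁺ is present, so KepC is active.
Co²⁺ is present, so VorT is inactive.
With repressor KepC bound, *vorB* is not transcribed.
So VorB is not produced.
With repressor ZorL bound, *jalG* is not transcribed.
→ *jalG* is OFF.
Fumarate is absent, so MibD is inactive.
Norleucine is present, so PurW is inactive.
With no repressor bound, *haxP* is transcribed.
→ *haxP* is ON.
Indole is absent, so UlmL is inactive.
Melibiose is absent, so JovD is inactive.
Turanose is absent, so TemU is active.
Activator TemU is present, so *gorF* is transcribed.
So GorF is produced and active.
No repressor is bound and GorF is active, so *velZ* is transcribed.
→ *velZ* is ON.
Glyoxylate is absent, so FubS is inactive.
Quinate is absent, so JalF is active.
Activator JalF is present, so *gixW* is transcribed.
→ *gixW* is ON.
3 of the 4 genes are transcribed.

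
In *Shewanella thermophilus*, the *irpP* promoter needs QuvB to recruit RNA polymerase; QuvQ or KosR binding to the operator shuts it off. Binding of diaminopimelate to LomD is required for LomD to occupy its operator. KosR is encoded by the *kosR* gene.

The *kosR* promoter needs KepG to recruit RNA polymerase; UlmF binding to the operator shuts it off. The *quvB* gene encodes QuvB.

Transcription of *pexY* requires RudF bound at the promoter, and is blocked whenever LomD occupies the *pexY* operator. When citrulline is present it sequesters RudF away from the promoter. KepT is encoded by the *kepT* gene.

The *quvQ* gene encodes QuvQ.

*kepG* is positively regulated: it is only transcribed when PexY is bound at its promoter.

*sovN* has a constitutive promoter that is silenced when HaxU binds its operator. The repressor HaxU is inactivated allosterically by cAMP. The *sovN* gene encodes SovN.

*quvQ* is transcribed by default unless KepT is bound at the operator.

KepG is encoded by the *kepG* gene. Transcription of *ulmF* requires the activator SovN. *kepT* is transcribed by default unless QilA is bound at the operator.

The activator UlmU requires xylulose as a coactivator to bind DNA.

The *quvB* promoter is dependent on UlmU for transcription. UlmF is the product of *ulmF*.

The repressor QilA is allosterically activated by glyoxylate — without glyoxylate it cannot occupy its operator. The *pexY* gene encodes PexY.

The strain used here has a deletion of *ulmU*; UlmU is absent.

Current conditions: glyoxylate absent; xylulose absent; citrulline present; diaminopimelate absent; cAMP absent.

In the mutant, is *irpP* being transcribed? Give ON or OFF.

OFF

UlmU is non-functional in this strain, so it has no effect.
Required activator UlmU is absent, so *quvB* is not transcribed.
So QuvB is not produced.
Glyoxylate is absent, so QilA is inactive.
With no repressor bound, *kepT* is transcribed.
So KepT is produced and active.
With repressor KepT bound, *quvQ* is not transcribed.
So QuvQ is not produced.
cAMP is absent, so HaxU is active.
With repressor HaxU bound, *sovN* is not transcribed.
So SovN is not produced.
Required activator SovN is absent, so *ulmF* is not transcribed.
So UlmF is not produced.
Citrulline is present, so RudF is inactive.
Diaminopimelate is absent, so LomD is inactive.
Required activator RudF is absent, so *pexY* is not transcribed.
So PexY is not produced.
Required activator PexY is absent, so *kepG* is not transcribed.
So KepG is not produced.
Required activator KepG is absent, so *kosR* is not transcribed.
So KosR is not produced.
Required activator QuvB is absent, so *irpP* is not transcribed.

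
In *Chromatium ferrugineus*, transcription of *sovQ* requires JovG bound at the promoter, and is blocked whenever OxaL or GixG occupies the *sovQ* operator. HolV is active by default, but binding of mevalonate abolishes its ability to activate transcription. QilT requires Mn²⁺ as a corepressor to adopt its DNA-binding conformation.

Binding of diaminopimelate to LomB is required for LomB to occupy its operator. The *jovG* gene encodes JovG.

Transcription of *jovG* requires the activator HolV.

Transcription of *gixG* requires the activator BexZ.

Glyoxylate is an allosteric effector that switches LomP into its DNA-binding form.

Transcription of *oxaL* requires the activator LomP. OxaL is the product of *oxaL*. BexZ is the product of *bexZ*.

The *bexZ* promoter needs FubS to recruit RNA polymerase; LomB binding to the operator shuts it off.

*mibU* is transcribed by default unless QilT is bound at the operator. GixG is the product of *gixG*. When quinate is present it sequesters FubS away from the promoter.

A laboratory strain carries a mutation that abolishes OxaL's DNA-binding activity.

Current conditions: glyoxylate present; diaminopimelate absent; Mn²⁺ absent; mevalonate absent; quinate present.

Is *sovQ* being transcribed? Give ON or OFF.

Mevalonate is absent, so HolV is active.
No repressor is bound and HolV is active, so *jovG* is transcribed.
So JovG is produced and active.
OxaL is non-functional in this strain, so it has no effect.
Diaminopimelate is absent, so LomB is inactive.
Quinate is present, so FubS is inactive.
Required activator FubS is absent, so *bexZ* is not transcribed.
So BexZ is not produced.
Required activator BexZ is absent, so *gixG* is not transcribed.
So GixG is not produced.
No repressor is bound and JovG is active, so *sovQ* is transcribed.

ON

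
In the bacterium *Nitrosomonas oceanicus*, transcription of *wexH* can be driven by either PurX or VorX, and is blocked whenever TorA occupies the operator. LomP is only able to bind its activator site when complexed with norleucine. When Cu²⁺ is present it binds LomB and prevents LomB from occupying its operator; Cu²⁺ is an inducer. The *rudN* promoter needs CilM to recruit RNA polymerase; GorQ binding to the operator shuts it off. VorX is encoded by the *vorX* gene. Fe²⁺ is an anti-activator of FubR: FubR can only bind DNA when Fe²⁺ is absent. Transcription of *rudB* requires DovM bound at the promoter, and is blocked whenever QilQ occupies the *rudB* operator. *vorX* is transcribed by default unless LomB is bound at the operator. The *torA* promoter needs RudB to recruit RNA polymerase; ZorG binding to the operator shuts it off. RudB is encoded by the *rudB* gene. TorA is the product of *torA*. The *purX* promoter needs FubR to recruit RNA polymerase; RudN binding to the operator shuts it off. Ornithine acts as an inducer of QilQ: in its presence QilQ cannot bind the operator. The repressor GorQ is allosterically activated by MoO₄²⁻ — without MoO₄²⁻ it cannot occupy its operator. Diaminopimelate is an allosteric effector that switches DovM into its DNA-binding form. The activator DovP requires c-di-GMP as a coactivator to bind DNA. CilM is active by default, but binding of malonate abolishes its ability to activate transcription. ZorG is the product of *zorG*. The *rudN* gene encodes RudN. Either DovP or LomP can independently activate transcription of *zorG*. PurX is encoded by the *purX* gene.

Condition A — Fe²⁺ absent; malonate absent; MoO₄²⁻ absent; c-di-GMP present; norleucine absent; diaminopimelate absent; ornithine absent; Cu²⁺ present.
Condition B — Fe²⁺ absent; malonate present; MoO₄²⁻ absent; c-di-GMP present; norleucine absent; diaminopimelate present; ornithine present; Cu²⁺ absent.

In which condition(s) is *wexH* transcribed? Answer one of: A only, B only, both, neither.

both

Condition A:
Fe²⁺ is absent, so FubR is active.
Malonate is absent, so CilM is active.
MoO₄²⁻ is absent, so GorQ is inactive.
No repressor is bound and CilM is active, so *rudN* is transcribed.
So RudN is produced and active.
With repressor RudN bound, *purX* is not transcribed.
So PurX is not produced.
c-di-GMP is present, so DovP is active.
Norleucine is absent, so LomP is inactive.
Activator DovP is present, so *zorG* is transcribed.
So ZorG is produced and active.
Diaminopimelate is absent, so DovM is inactive.
Ornithine is absent, so QilQ is active.
With repressor QilQ bound, *rudB* is not transcribed.
So RudB is not produced.
With repressor ZorG bound, *torA* is not transcribed.
So TorA is not produced.
Cu²⁺ is present, so LomB is inactive.
With no repressor bound, *vorX* is transcribed.
So VorX is produced and active.
Activator VorX is present, so *wexH* is transcribed.
→ *wexH* is ON in A.
Condition B:
Fe²⁺ is absent, so FubR is active.
Malonate is present, so CilM is inactive.
MoO₄²⁻ is absent, so GorQ is inactive.
Required activator CilM is absent, so *rudN* is not transcribed.
So RudN is not produced.
No repressor is bound and FubR is active, so *purX* is transcribed.
So PurX is produced and active.
c-di-GMP is present, so DovP is active.
Norleucine is absent, so LomP is inactive.
Activator DovP is present, so *zorG* is transcribed.
So ZorG is produced and active.
Diaminopimelate is present, so DovM is active.
Ornithine is present, so QilQ is inactive.
No repressor is bound and DovM is active, so *rudB* is transcribed.
So RudB is produced and active.
With repressor ZorG bound, *torA* is not transcribed.
So TorA is not produced.
Cu²⁺ is absent, so LomB is active.
With repressor LomB bound, *vorX* is not transcribed.
So VorX is not produced.
Activator PurX is present, so *wexH* is transcribed.
→ *wexH* is ON in B.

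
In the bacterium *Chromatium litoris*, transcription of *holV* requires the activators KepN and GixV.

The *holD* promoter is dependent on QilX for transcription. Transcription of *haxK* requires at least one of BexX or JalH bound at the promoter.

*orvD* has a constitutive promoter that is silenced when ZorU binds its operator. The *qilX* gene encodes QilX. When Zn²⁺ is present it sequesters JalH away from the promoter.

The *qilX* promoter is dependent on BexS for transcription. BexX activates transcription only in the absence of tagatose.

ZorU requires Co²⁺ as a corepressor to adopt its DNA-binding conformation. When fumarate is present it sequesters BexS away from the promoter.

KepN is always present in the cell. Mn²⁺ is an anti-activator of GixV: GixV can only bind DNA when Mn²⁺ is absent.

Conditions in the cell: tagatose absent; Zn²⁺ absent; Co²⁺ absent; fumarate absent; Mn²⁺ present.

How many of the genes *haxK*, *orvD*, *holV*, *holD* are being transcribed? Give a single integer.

3

Tagatose is absent, so BexX is active.
Zn²⁺ is absent, so JalH is active.
Activator BexX is present, so *haxK* is transcribed.
→ *haxK* is ON.
Co²⁺ is absent, so ZorU is inactive.
With no repressor bound, *orvD* is transcribed.
→ *orvD* is ON.
KepN is produced constitutively and is active.
Mn²⁺ is present, so GixV is inactive.
Required activator GixV is absent, so *holV* is not transcribed.
→ *holV* is OFF.
Fumarate is absent, so BexS is active.
No repressor is bound and BexS is active, so *qilX* is transcribed.
So QilX is produced and active.
No repressor is bound and QilX is active, so *holD* is transcribed.
→ *holD* is ON.
3 of the 4 genes are transcribed.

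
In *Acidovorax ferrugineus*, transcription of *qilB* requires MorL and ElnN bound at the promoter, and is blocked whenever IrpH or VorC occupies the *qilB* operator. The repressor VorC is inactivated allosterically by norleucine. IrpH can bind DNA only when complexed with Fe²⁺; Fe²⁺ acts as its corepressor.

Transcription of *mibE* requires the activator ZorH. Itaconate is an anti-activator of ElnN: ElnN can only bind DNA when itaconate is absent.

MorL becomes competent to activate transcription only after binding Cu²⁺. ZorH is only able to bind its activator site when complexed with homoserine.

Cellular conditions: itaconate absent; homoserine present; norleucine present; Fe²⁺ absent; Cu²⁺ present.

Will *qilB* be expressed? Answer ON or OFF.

Cu²⁺ is present, so MorL is active.
Fe²⁺ is absent, so IrpH is inactive.
Itaconate is absent, so ElnN is active.
Norleucine is present, so VorC is inactive.
No repressor is bound and MorL and ElnN are active, so *qilB* is transcribed.

ON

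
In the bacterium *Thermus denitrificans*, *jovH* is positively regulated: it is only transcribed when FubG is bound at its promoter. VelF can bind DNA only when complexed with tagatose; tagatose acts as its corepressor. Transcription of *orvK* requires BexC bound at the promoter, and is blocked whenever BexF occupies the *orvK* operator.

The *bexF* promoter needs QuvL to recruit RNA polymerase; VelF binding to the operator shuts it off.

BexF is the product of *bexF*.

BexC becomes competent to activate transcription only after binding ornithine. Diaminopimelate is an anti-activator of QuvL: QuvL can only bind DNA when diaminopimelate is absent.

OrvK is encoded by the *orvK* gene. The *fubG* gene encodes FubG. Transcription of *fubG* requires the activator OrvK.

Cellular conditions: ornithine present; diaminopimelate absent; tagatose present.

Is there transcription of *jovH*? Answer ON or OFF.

ON

Tagatose is present, so VelF is active.
Diaminopimelate is absent, so QuvL is active.
With repressor VelF bound, *bexF* is not transcribed.
So BexF is not produced.
Ornithine is present, so BexC is active.
No repressor is bound and BexC is active, so *orvK* is transcribed.
So OrvK is produced and active.
No repressor is bound and OrvK is active, so *fubG* is transcribed.
So FubG is produced and active.
No repressor is bound and FubG is active, so *jovH* is transcribed.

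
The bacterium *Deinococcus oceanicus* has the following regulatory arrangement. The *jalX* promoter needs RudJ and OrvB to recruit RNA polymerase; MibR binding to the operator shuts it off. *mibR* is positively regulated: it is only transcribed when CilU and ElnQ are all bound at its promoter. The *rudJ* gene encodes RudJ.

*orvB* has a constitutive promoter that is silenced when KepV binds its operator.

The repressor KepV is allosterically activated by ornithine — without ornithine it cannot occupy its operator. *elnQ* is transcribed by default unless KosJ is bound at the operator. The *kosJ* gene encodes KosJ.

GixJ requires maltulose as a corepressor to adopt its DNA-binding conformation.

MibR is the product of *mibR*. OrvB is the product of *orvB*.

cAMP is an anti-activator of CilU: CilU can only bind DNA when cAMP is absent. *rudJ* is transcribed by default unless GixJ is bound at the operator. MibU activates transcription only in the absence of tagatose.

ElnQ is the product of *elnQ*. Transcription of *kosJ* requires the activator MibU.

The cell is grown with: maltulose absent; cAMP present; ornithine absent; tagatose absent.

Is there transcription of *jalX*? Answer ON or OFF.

cAMP is present, so CilU is inactive.
Tagatose is absent, so MibU is active.
No repressor is bound and MibU is active, so *kosJ* is transcribed.
So KosJ is produced and active.
With repressor KosJ bound, *elnQ* is not transcribed.
So ElnQ is not produced.
Required activator CilU is absent, so *mibR* is not transcribed.
So MibR is not produced.
Maltulose is absent, so GixJ is inactive.
With no repressor bound, *rudJ* is transcribed.
So RudJ is produced and active.
Ornithine is absent, so KepV is inactive.
With no repressor bound, *orvB* is transcribed.
So OrvB is produced and active.
No repressor is bound and RudJ and OrvB are active, so *jalX* is transcribed.

ON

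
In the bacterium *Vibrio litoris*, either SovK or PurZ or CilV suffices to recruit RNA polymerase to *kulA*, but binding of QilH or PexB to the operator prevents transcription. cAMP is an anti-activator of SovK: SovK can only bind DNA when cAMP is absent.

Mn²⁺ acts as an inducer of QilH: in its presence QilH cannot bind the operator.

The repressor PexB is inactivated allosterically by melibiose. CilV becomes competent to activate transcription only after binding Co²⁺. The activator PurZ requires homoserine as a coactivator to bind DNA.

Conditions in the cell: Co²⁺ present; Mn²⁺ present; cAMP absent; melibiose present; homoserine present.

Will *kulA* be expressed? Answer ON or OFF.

Mn²⁺ is present, so QilH is inactive.
cAMP is absent, so SovK is active.
Melibiose is present, so PexB is inactive.
Homoserine is present, so PurZ is active.
Co²⁺ is present, so CilV is active.
Activator SovK is present, so *kulA* is transcribed.

ON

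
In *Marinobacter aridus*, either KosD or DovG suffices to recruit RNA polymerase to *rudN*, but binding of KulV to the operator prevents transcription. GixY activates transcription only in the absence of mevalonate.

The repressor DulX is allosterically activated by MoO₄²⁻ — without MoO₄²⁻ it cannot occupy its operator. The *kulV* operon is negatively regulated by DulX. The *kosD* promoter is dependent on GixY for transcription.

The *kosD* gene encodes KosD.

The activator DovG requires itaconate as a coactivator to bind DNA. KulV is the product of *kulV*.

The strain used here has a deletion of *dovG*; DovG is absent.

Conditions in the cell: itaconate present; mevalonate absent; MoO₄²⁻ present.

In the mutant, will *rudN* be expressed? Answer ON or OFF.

Mevalonate is absent, so GixY is active.
No repressor is bound and GixY is active, so *kosD* is transcribed.
So KosD is produced and active.
DovG is non-functional in this strain, so it has no effect.
MoO₄²⁻ is present, so DulX is active.
With repressor DulX bound, *kulV* is not transcribed.
So KulV is not produced.
Activator KosD is present, so *rudN* is transcribed.

ON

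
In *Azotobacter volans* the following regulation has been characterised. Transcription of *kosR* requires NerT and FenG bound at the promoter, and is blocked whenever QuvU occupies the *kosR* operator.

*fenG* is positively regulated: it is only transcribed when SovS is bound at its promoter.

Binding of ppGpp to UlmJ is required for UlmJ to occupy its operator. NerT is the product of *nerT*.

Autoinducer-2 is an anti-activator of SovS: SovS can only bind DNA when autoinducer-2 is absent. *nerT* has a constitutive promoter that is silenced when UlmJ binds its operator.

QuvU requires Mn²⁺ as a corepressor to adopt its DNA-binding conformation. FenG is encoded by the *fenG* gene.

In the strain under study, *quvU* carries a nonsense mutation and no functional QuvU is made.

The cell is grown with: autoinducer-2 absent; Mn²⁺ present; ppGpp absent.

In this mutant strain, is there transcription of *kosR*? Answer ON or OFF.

ON

ppGpp is absent, so UlmJ is inactive.
With no repressor bound, *nerT* is transcribed.
So NerT is produced and active.
Autoinducer-2 is absent, so SovS is active.
No repressor is bound and SovS is active, so *fenG* is transcribed.
So FenG is produced and active.
QuvU is non-functional in this strain, so it has no effect.
No repressor is bound and NerT and FenG are active, so *kosR* is transcribed.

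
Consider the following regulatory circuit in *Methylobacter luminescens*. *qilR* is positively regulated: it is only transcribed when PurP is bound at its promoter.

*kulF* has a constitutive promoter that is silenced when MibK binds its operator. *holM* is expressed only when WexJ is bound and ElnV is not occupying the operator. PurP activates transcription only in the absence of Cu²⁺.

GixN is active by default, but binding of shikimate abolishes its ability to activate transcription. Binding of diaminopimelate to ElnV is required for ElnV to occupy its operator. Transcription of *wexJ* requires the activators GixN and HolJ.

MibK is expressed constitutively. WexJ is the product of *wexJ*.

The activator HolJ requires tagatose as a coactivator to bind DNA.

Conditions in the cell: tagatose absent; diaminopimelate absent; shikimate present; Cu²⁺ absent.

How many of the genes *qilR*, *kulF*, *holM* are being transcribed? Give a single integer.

Cu²⁺ is absent, so PurP is active.
No repressor is bound and PurP is active, so *qilR* is transcribed.
→ *qilR* is ON.
MibK is produced constitutively and is active.
With repressor MibK bound, *kulF* is not transcribed.
→ *kulF* is OFF.
Diaminopimelate is absent, so ElnV is inactive.
Shikimate is present, so GixN is inactive.
Tagatose is absent, so HolJ is inactive.
Required activator GixN is absent, so *wexJ* is not transcribed.
So WexJ is not produced.
Required activator WexJ is absent, so *holM* is not transcribed.
→ *holM* is OFF.
1 of the 3 genes is transcribed.

1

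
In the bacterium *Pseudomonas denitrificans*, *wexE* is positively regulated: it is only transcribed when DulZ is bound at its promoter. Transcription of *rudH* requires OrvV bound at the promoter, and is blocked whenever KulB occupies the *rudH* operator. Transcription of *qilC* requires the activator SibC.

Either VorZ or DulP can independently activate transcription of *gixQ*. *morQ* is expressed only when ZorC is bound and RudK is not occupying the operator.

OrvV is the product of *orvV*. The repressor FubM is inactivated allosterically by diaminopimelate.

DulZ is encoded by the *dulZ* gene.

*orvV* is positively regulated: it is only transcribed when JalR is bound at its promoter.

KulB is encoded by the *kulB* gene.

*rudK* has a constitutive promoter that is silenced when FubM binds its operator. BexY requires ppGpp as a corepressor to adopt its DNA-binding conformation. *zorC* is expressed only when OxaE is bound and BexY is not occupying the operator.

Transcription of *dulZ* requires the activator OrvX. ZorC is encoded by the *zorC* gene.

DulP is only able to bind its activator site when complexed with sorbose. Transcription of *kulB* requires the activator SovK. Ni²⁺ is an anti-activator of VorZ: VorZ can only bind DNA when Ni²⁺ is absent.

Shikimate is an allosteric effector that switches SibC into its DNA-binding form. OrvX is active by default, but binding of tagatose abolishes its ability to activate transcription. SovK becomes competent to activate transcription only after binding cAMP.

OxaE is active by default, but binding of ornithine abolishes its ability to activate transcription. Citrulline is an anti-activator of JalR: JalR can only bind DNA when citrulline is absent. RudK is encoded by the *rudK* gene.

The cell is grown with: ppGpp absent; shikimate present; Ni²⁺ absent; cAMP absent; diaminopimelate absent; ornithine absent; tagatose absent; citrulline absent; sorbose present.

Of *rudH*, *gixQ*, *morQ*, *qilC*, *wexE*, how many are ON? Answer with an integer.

5

cAMP is absent, so SovK is inactive.
Required activator SovK is absent, so *kulB* is not transcribed.
So KulB is not produced.
Citrulline is absent, so JalR is active.
No repressor is bound and JalR is active, so *orvV* is transcribed.
So OrvV is produced and active.
No repressor is bound and OrvV is active, so *rudH* is transcribed.
→ *rudH* is ON.
Ni²⁺ is absent, so VorZ is active.
Sorbose is present, so DulP is active.
Activator VorZ is present, so *gixQ* is transcribed.
→ *gixQ* is ON.
Diaminopimelate is absent, so FubM is active.
With repressor FubM bound, *rudK* is not transcribed.
So RudK is not produced.
ppGpp is absent, so BexY is inactive.
Ornithine is absent, so OxaE is active.
No repressor is bound and OxaE is active, so *zorC* is transcribed.
So ZorC is produced and active.
No repressor is bound and ZorC is active, so *morQ* is transcribed.
→ *morQ* is ON.
Shikimate is present, so SibC is active.
No repressor is bound and SibC is active, so *qilC* is transcribed.
→ *qilC* is ON.
Tagatose is absent, so OrvX is active.
No repressor is bound and OrvX is active, so *dulZ* is transcribed.
So DulZ is produced and active.
No repressor is bound and DulZ is active, so *wexE* is transcribed.
→ *wexE* is ON.
5 of the 5 genes are transcribed.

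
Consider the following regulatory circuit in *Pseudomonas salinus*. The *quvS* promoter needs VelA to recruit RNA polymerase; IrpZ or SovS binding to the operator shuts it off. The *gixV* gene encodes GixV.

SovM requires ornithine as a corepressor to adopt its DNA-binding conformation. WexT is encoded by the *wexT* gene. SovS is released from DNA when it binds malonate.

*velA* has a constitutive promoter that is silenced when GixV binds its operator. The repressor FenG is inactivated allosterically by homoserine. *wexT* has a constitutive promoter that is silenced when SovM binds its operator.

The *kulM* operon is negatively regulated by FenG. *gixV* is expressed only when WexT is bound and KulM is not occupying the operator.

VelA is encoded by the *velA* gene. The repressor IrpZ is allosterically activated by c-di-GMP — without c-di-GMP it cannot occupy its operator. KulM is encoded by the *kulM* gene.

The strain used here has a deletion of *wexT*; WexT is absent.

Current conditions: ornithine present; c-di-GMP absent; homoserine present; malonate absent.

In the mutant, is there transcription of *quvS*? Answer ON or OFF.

OFF

c-di-GMP is absent, so IrpZ is inactive.
Homoserine is present, so FenG is inactive.
With no repressor bound, *kulM* is transcribed.
So KulM is produced and active.
WexT is non-functional in this strain, so it has no effect.
With repressor KulM bound, *gixV* is not transcribed.
So GixV is not produced.
With no repressor bound, *velA* is transcribed.
So VelA is produced and active.
Malonate is absent, so SovS is active.
With repressor SovS bound, *quvS* is not transcribed.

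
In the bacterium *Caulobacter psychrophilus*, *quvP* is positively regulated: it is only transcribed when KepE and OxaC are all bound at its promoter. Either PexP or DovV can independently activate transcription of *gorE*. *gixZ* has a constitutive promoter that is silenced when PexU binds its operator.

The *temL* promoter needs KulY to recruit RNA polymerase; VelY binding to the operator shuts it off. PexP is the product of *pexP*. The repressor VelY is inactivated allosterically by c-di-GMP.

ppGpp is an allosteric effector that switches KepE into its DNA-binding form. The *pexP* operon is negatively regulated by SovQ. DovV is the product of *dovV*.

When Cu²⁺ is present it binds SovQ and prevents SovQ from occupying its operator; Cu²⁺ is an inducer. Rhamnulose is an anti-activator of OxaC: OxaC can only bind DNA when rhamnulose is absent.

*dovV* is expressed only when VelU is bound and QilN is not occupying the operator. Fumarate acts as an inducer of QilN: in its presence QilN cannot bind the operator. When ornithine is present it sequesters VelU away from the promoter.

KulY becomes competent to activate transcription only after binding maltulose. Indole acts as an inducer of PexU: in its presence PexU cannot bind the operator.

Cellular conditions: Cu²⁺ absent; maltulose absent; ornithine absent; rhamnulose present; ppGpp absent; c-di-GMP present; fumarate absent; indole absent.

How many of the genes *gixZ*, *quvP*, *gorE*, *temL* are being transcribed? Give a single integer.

Indole is absent, so PexU is active.
With repressor PexU bound, *gixZ* is not transcribed.
→ *gixZ* is OFF.
ppGpp is absent, so KepE is inactive.
Rhamnulose is present, so OxaC is inactive.
Required activator KepE is absent, so *quvP* is not transcribed.
→ *quvP* is OFF.
Cu²⁺ is absent, so SovQ is active.
With repressor SovQ bound, *pexP* is not transcribed.
So PexP is not produced.
Fumarate is absent, so QilN is active.
Ornithine is absent, so VelU is active.
With repressor QilN bound, *dovV* is not transcribed.
So DovV is not produced.
No activator is available at the *gorE* promoter, so *gorE* is not transcribed.
→ *gorE* is OFF.
c-di-GMP is present, so VelY is inactive.
Maltulose is absent, so KulY is inactive.
Required activator KulY is absent, so *temL* is not transcribed.
→ *temL* is OFF.
0 of the 4 genes are transcribed.

0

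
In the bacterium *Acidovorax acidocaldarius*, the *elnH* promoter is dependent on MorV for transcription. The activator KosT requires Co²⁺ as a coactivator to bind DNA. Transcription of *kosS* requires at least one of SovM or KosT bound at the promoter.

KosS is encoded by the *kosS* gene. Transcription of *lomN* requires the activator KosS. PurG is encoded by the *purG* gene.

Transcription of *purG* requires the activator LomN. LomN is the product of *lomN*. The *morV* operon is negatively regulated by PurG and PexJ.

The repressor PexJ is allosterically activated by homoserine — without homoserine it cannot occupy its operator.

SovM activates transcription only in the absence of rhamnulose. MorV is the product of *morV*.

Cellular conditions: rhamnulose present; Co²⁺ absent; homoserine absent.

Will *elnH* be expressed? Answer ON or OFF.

Rhamnulose is present, so SovM is inactive.
Co²⁺ is absent, so KosT is inactive.
No activator is available at the *kosS* promoter, so *kosS* is not transcribed.
So KosS is not produced.
Required activator KosS is absent, so *lomN* is not transcribed.
So LomN is not produced.
Required activator LomN is absent, so *purG* is not transcribed.
So PurG is not produced.
Homoserine is absent, so PexJ is inactive.
With no repressor bound, *morV* is transcribed.
So MorV is produced and active.
No repressor is bound and MorV is active, so *elnH* is transcribed.

ON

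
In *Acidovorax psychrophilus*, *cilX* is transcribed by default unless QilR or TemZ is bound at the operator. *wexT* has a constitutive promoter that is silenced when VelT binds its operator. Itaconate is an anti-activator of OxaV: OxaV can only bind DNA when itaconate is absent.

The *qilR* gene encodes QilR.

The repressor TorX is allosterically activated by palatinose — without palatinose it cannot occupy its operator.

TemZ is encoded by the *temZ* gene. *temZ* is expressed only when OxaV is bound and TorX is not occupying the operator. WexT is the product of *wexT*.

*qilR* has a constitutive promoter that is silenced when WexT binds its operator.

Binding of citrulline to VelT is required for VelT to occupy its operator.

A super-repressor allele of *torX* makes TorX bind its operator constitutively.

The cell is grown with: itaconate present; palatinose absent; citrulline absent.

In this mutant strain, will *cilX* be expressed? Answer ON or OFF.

Citrulline is absent, so VelT is inactive.
With no repressor bound, *wexT* is transcribed.
So WexT is produced and active.
With repressor WexT bound, *qilR* is not transcribed.
So QilR is not produced.
Itaconate is present, so OxaV is inactive.
TorX is constitutively active in this strain.
With repressor TorX bound, *temZ* is not transcribed.
So TemZ is not produced.
With no repressor bound, *cilX* is transcribed.

ON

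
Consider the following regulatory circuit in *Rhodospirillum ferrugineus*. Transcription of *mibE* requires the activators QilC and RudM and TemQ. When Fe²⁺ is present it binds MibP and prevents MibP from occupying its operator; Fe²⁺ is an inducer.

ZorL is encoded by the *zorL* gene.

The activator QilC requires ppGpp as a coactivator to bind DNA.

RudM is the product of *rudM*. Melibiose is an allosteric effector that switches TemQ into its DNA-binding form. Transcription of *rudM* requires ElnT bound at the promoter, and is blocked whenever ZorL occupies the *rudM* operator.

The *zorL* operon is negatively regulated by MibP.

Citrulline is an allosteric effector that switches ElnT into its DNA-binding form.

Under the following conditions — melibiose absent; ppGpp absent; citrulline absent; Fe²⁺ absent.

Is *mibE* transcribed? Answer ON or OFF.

OFF

ppGpp is absent, so QilC is inactive.
Citrulline is absent, so ElnT is inactive.
Fe²⁺ is absent, so MibP is active.
With repressor MibP bound, *zorL* is not transcribed.
So ZorL is not produced.
Required activator ElnT is absent, so *rudM* is not transcribed.
So RudM is not produced.
Melibiose is absent, so TemQ is inactive.
Required activator QilC is absent, so *mibE* is not transcribed.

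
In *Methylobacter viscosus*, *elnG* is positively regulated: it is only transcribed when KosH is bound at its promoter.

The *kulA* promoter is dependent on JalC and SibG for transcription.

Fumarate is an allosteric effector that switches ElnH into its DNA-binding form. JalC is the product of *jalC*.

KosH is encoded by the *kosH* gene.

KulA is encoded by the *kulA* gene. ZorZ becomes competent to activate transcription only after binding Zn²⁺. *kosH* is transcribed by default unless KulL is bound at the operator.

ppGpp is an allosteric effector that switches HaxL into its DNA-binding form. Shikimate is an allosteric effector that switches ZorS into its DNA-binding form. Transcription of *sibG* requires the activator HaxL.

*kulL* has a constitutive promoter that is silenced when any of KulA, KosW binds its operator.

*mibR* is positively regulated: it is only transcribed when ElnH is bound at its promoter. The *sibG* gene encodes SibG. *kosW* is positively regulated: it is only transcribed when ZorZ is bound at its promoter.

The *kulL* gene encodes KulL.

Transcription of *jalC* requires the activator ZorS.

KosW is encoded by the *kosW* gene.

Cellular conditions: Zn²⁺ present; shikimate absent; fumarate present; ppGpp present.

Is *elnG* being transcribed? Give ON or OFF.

Shikimate is absent, so ZorS is inactive.
Required activator ZorS is absent, so *jalC* is not transcribed.
So JalC is not produced.
ppGpp is present, so HaxL is active.
No repressor is bound and HaxL is active, so *sibG* is transcribed.
So SibG is produced and active.
Required activator JalC is absent, so *kulA* is not transcribed.
So KulA is not produced.
Zn²⁺ is present, so ZorZ is active.
No repressor is bound and ZorZ is active, so *kosW* is transcribed.
So KosW is produced and active.
With repressor KosW bound, *kulL* is not transcribed.
So KulL is not produced.
With no repressor bound, *kosH* is transcribed.
So KosH is produced and active.
No repressor is bound and KosH is active, so *elnG* is transcribed.

ON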